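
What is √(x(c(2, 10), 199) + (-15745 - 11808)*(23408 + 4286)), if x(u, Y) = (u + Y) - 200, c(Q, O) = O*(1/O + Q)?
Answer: I*√763052762 ≈ 27623.0*I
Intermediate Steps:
c(Q, O) = O*(Q + 1/O) (c(Q, O) = O*(1/O + Q) = O*(Q + 1/O))
x(u, Y) = -200 + Y + u (x(u, Y) = (Y + u) - 200 = -200 + Y + u)
√(x(c(2, 10), 199) + (-15745 - 11808)*(23408 + 4286)) = √((-200 + 199 + (1 + 10*2)) + (-15745 - 11808)*(23408 + 4286)) = √((-200 + 199 + (1 + 20)) - 27553*27694) = √((-200 + 199 + 21) - 763052782) = √(20 - 763052782) = √(-763052762) = I*√763052762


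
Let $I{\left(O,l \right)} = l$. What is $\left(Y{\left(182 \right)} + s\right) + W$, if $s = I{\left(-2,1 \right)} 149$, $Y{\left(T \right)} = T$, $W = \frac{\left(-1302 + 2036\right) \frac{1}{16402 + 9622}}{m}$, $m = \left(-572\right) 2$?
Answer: $\frac{4927175601}{14885728} \approx 331.0$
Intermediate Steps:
$m = -1144$
$W = - \frac{367}{14885728}$ ($W = \frac{\left(-1302 + 2036\right) \frac{1}{16402 + 9622}}{-1144} = \frac{734}{26024} \left(- \frac{1}{1144}\right) = 734 \cdot \frac{1}{26024} \left(- \frac{1}{1144}\right) = \frac{367}{13012} \left(- \frac{1}{1144}\right) = - \frac{367}{14885728} \approx -2.4654 \cdot 10^{-5}$)
$s = 149$ ($s = 1 \cdot 149 = 149$)
$\left(Y{\left(182 \right)} + s\right) + W = \left(182 + 149\right) - \frac{367}{14885728} = 331 - \frac{367}{14885728} = \frac{4927175601}{14885728}$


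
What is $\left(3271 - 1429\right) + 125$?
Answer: $1967$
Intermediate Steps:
$\left(3271 - 1429\right) + 125 = 1842 + 125 = 1967$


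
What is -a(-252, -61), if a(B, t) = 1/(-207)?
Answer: 1/207 ≈ 0.0048309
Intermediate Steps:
a(B, t) = -1/207
-a(-252, -61) = -1*(-1/207) = 1/207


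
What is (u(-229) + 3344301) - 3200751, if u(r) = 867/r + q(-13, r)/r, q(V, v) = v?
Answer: 32872312/229 ≈ 1.4355e+5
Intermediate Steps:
u(r) = 1 + 867/r (u(r) = 867/r + r/r = 867/r + 1 = 1 + 867/r)
(u(-229) + 3344301) - 3200751 = ((867 - 229)/(-229) + 3344301) - 3200751 = (-1/229*638 + 3344301) - 3200751 = (-638/229 + 3344301) - 3200751 = 765844291/229 - 3200751 = 32872312/229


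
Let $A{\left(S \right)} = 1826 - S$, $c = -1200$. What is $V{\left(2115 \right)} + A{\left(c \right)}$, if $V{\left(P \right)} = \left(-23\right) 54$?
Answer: $1784$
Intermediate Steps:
$V{\left(P \right)} = -1242$
$V{\left(2115 \right)} + A{\left(c \right)} = -1242 + \left(1826 - -1200\right) = -1242 + \left(1826 + 1200\right) = -1242 + 3026 = 1784$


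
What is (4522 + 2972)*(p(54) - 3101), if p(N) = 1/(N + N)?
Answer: -418298843/18 ≈ -2.3239e+7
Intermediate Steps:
p(N) = 1/(2*N)
(4522 + 2972)*(p(54) - 3101) = (4522 + 2972)*((½)/54 - 3101) = 7494*((½)*(1/54) - 3101) = 7494*(1/108 - 3101) = 7494*(-334907/108) = -418298843/18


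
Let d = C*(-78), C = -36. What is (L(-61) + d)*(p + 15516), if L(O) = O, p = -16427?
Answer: -2502517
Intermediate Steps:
d = 2808 (d = -36*(-78) = 2808)
(L(-61) + d)*(p + 15516) = (-61 + 2808)*(-16427 + 15516) = 2747*(-911) = -2502517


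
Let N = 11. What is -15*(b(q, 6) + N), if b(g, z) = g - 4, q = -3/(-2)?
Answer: -255/2 ≈ -127.50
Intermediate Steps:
q = 3/2 (q = -3*(-½) = 3/2 ≈ 1.5000)
b(g, z) = -4 + g
-15*(b(q, 6) + N) = -15*((-4 + 3/2) + 11) = -15*(-5/2 + 11) = -15*17/2 = -255/2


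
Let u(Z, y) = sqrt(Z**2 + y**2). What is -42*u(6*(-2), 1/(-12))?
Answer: -7*sqrt(20737)/2 ≈ -504.01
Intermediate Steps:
-42*u(6*(-2), 1/(-12)) = -42*sqrt((6*(-2))**2 + (1/(-12))**2) = -42*sqrt((-12)**2 + (-1/12)**2) = -42*sqrt(144 + 1/144) = -7*sqrt(20737)/2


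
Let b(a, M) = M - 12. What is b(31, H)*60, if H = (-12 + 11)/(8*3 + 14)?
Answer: -13710/19 ≈ -721.58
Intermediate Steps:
H = -1/38 (H = -1/(24 + 14) = -1/38 ≈ -0.026316)
b(a, M) = -12 + M
b(31, H)*60 = (-12 - 1/38)*60 = -457/38*60 = -13710/19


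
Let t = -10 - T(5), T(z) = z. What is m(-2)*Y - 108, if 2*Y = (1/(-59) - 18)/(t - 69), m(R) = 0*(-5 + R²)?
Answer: -108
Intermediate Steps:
m(R) = 0
t = -15 (t = -10 - 1*5 = -10 - 5 = -15)
Y = 1063/9912 (Y = ((1/(-59) - 18)/(-15 - 69))/2 = ((-1/59 - 18)/(-84))/2 = (-1063/59*(-1/84))/2 = (½)*(1063/4956) = 1063/9912 ≈ 0.10724)
m(-2)*Y - 108 = 0*(1063/9912) - 108 = 0 - 108 = -108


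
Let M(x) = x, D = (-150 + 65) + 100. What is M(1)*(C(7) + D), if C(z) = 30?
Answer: 45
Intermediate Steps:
D = 15 (D = -85 + 100 = 15)
M(1)*(C(7) + D) = 1*(30 + 15) = 1*45 = 45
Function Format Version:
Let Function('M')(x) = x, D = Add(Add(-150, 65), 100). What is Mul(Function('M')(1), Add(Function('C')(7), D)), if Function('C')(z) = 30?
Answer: 45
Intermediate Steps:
D = 15 (D = Add(-85, 100) = 15)
Mul(Function('M')(1), Add(Function('C')(7), D)) = Mul(1, Add(30, 15)) = Mul(1, 45) = 45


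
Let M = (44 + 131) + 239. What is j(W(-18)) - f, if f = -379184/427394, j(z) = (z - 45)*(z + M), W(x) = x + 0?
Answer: -5331123164/213697 ≈ -24947.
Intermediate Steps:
W(x) = x
M = 414 (M = 175 + 239 = 414)
j(z) = (-45 + z)*(414 + z) (j(z) = (z - 45)*(z + 414) = (-45 + z)*(414 + z))
f = -189592/213697 (f = -379184*1/427394 = -189592/213697 ≈ -0.88720)
j(W(-18)) - f = (-18630 + (-18)² + 369*(-18)) - 1*(-189592/213697) = (-18630 + 324 - 6642) + 189592/213697 = -24948 + 189592/213697 = -5331123164/213697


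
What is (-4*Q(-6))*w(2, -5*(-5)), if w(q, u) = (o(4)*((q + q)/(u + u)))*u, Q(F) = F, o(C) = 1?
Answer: 48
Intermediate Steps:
w(q, u) = q (w(q, u) = (1*((q + q)/(u + u)))*u = (1*((2*q)/((2*u))))*u = (1*((2*q)*(1/(2*u))))*u = (1*(q/u))*u = (q/u)*u = q)
(-4*Q(-6))*w(2, -5*(-5)) = -4*(-6)*2 = 24*2 = 48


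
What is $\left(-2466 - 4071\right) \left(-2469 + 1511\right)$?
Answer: $6262446$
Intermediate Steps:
$\left(-2466 - 4071\right) \left(-2469 + 1511\right) = \left(-6537\right) \left(-958\right) = 6262446$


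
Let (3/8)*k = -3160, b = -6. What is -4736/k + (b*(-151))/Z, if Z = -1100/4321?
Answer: -154611207/43450 ≈ -3558.4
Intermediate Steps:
Z = -1100/4321 (Z = -1100*1/4321 = -1100/4321 ≈ -0.25457)
k = -25280/3 (k = (8/3)*(-3160) = -25280/3 ≈ -8426.7)
-4736/k + (b*(-151))/Z = -4736/(-25280/3) + (-6*(-151))/(-1100/4321) = -4736*(-3/25280) + 906*(-4321/1100) = 222/395 - 1957413/550 = -154611207/43450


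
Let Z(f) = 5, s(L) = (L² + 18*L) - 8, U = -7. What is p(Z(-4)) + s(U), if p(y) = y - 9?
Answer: -89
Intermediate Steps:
s(L) = -8 + L² + 18*L
p(y) = -9 + y
p(Z(-4)) + s(U) = (-9 + 5) + (-8 + (-7)² + 18*(-7)) = -4 + (-8 + 49 - 126) = -4 - 85 = -89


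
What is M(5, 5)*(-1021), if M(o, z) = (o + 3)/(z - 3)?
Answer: -4084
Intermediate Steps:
M(o, z) = (3 + o)/(-3 + z)
M(5, 5)*(-1021) = ((3 + 5)/(-3 + 5))*(-1021) = (8/2)*(-1021) = ((1/2)*8)*(-1021) = 4*(-1021) = -4084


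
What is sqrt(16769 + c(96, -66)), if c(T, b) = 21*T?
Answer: 17*sqrt(65) ≈ 137.06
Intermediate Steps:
sqrt(16769 + c(96, -66)) = sqrt(16769 + 21*96) = sqrt(16769 + 2016) = sqrt(18785) = 17*sqrt(65)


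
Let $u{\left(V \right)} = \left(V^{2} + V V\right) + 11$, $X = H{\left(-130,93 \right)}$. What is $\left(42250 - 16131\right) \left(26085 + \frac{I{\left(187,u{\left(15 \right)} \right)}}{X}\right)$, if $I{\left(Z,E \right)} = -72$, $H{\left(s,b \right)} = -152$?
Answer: $\frac{12945203256}{19} \approx 6.8133 \cdot 10^{8}$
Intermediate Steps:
$X = -152$
$u{\left(V \right)} = 11 + 2 V^{2}$ ($u{\left(V \right)} = \left(V^{2} + V^{2}\right) + 11 = 2 V^{2} + 11 = 11 + 2 V^{2}$)
$\left(42250 - 16131\right) \left(26085 + \frac{I{\left(187,u{\left(15 \right)} \right)}}{X}\right) = \left(42250 - 16131\right) \left(26085 - \frac{72}{-152}\right) = 26119 \left(26085 - - \frac{9}{19}\right) = 26119 \left(26085 + \frac{9}{19}\right) = 26119 \cdot \frac{495624}{19} = \frac{12945203256}{19}$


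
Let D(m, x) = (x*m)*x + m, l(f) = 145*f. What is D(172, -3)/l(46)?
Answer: 172/667 ≈ 0.25787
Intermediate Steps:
D(m, x) = m + m*x² (D(m, x) = (m*x)*x + m = m*x² + m = m + m*x²)
D(172, -3)/l(46) = (172*(1 + (-3)²))/((145*46)) = (172*(1 + 9))/6670 = (172*10)*(1/6670) = 1720*(1/6670) = 172/667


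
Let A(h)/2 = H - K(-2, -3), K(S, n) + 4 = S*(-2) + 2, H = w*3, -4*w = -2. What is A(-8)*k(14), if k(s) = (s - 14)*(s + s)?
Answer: 0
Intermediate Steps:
w = ½ (w = -¼*(-2) = ½ ≈ 0.50000)
H = 3/2 (H = (½)*3 = 3/2 ≈ 1.5000)
K(S, n) = -2 - 2*S (K(S, n) = -4 + (S*(-2) + 2) = -4 + (-2*S + 2) = -4 + (2 - 2*S) = -2 - 2*S)
k(s) = 2*s*(-14 + s) (k(s) = (-14 + s)*(2*s) = 2*s*(-14 + s))
A(h) = -1 (A(h) = 2*(3/2 - (-2 - 2*(-2))) = 2*(3/2 - (-2 + 4)) = 2*(3/2 - 1*2) = 2*(3/2 - 2) = 2*(-½) = -1)
A(-8)*k(14) = -2*14*(-14 + 14) = -2*14*0 = -1*0 = 0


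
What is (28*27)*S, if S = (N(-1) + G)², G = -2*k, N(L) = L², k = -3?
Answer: 37044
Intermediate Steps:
G = 6 (G = -2*(-3) = 6)
S = 49 (S = ((-1)² + 6)² = (1 + 6)² = 7² = 49)
(28*27)*S = (28*27)*49 = 756*49 = 37044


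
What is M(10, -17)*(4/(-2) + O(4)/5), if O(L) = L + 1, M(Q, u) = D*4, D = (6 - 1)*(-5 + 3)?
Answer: 40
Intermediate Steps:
D = -10 (D = 5*(-2) = -10)
M(Q, u) = -40 (M(Q, u) = -10*4 = -40)
O(L) = 1 + L
M(10, -17)*(4/(-2) + O(4)/5) = -40*(4/(-2) + (1 + 4)/5) = -40*(4*(-½) + 5*(⅕)) = -40*(-2 + 1) = -40*(-1) = 40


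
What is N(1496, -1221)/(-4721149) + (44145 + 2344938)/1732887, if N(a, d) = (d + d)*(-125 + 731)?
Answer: 4614544369697/2727072575721 ≈ 1.6921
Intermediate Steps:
N(a, d) = 1212*d (N(a, d) = (2*d)*606 = 1212*d)
N(1496, -1221)/(-4721149) + (44145 + 2344938)/1732887 = (1212*(-1221))/(-4721149) + (44145 + 2344938)/1732887 = -1479852*(-1/4721149) + 2389083*(1/1732887) = 1479852/4721149 + 796361/577629 = 4614544369697/2727072575721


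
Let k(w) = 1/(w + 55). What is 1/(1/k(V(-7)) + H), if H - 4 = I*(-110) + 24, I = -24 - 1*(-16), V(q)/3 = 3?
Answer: 1/972 ≈ 0.0010288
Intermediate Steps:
V(q) = 9 (V(q) = 3*3 = 9)
k(w) = 1/(55 + w)
I = -8 (I = -24 + 16 = -8)
H = 908 (H = 4 + (-8*(-110) + 24) = 4 + (880 + 24) = 4 + 904 = 908)
1/(1/k(V(-7)) + H) = 1/(1/(1/(55 + 9)) + 908) = 1/(1/(1/64) + 908) = 1/(64 + 908) = 1/972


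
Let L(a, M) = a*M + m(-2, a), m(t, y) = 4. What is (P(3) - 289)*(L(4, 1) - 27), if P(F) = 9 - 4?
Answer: 5396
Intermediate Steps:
P(F) = 5
L(a, M) = 4 + M*a (L(a, M) = a*M + 4 = M*a + 4 = 4 + M*a)
(P(3) - 289)*(L(4, 1) - 27) = (5 - 289)*((4 + 1*4) - 27) = -284*((4 + 4) - 27) = -284*(8 - 27) = -284*(-19) = 5396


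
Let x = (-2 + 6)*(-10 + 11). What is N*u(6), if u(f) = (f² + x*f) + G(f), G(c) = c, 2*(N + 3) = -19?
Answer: -825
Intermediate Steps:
N = -25/2 (N = -3 + (½)*(-19) = -3 - 19/2 = -25/2 ≈ -12.500)
x = 4 (x = 4*1 = 4)
u(f) = f² + 5*f (u(f) = (f² + 4*f) + f = f² + 5*f)
N*u(6) = -75*(5 + 6) = -75*11 = -25/2*66 = -825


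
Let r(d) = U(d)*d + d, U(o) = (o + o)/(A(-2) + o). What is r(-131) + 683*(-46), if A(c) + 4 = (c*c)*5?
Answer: -3662457/115 ≈ -31847.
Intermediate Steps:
A(c) = -4 + 5*c**2 (A(c) = -4 + (c*c)*5 = -4 + c**2*5 = -4 + 5*c**2)
U(o) = 2*o/(16 + o) (U(o) = (o + o)/((-4 + 5*(-2)**2) + o) = (2*o)/((-4 + 5*4) + o) = (2*o)/((-4 + 20) + o) = (2*o)/(16 + o) = 2*o/(16 + o))
r(d) = d + 2*d**2/(16 + d) (r(d) = (2*d/(16 + d))*d + d = 2*d**2/(16 + d) + d = d + 2*d**2/(16 + d))
r(-131) + 683*(-46) = -131*(16 + 3*(-131))/(16 - 131) + 683*(-46) = -131*(16 - 393)/(-115) - 31418 = -131*(-1/115)*(-377) - 31418 = -49387/115 - 31418 = -3662457/115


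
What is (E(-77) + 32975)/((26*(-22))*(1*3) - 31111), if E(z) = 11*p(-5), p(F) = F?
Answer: -32920/32827 ≈ -1.0028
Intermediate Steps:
E(z) = -55 (E(z) = 11*(-5) = -55)
(E(-77) + 32975)/((26*(-22))*(1*3) - 31111) = (-55 + 32975)/((26*(-22))*(1*3) - 31111) = 32920/(-572*3 - 31111) = 32920/(-1716 - 31111) = 32920/(-32827) = 32920*(-1/32827) = -32920/32827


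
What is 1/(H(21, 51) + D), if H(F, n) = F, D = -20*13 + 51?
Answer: -1/188 ≈ -0.0053191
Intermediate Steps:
D = -209 (D = -260 + 51 = -209)
1/(H(21, 51) + D) = 1/(21 - 209) = 1/(-188) = -1/188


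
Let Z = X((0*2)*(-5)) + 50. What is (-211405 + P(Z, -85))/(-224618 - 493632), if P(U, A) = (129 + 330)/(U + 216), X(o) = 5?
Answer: 28645148/97322875 ≈ 0.29433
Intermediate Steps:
Z = 55 (Z = 5 + 50 = 55)
P(U, A) = 459/(216 + U)
(-211405 + P(Z, -85))/(-224618 - 493632) = (-211405 + 459/(216 + 55))/(-224618 - 493632) = (-211405 + 459/271)/(-718250) = (-211405 + 459*(1/271))*(-1/718250) = (-211405 + 459/271)*(-1/718250) = -57290296/271*(-1/718250) = 28645148/97322875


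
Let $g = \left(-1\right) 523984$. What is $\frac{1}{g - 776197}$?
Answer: $- \frac{1}{1300181} \approx -7.6912 \cdot 10^{-7}$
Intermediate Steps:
$g = -523984$
$\frac{1}{g - 776197} = \frac{1}{-523984 - 776197} = \frac{1}{-1300181} = - \frac{1}{1300181}$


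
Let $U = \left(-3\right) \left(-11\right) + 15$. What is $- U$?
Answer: $-48$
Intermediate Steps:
$U = 48$ ($U = 33 + 15 = 48$)
$- U = \left(-1\right) 48 = -48$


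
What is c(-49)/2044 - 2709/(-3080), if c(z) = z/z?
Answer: 197867/224840 ≈ 0.88003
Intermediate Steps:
c(z) = 1
c(-49)/2044 - 2709/(-3080) = 1/2044 - 2709/(-3080) = 1*(1/2044) - 2709*(-1/3080) = 1/2044 + 387/440 = 197867/224840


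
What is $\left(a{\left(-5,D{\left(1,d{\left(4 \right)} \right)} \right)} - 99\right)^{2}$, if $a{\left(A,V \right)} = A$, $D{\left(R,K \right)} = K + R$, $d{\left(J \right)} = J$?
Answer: $10816$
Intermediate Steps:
$\left(a{\left(-5,D{\left(1,d{\left(4 \right)} \right)} \right)} - 99\right)^{2} = \left(-5 - 99\right)^{2} = \left(-104\right)^{2} = 10816$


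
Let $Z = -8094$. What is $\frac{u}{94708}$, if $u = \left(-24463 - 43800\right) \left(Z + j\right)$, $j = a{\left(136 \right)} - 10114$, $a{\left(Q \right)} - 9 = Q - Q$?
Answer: $\frac{1242318337}{94708} \approx 13117.0$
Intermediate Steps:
$a{\left(Q \right)} = 9$ ($a{\left(Q \right)} = 9 + \left(Q - Q\right) = 9 + 0 = 9$)
$j = -10105$ ($j = 9 - 10114 = -10105$)
$u = 1242318337$ ($u = \left(-24463 - 43800\right) \left(-8094 - 10105\right) = \left(-68263\right) \left(-18199\right) = 1242318337$)
$\frac{u}{94708} = \frac{1242318337}{94708}$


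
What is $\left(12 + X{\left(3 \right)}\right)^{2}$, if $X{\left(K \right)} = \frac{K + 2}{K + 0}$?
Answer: $\frac{1681}{9} \approx 186.78$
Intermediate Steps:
$X{\left(K \right)} = \frac{2 + K}{K}$
$\left(12 + X{\left(3 \right)}\right)^{2} = \left(12 + \frac{2 + 3}{3}\right)^{2} = \left(12 + \frac{1}{3} \cdot 5\right)^{2} = \left(12 + \frac{5}{3}\right)^{2} = \left(\frac{41}{3}\right)^{2} = \frac{1681}{9}$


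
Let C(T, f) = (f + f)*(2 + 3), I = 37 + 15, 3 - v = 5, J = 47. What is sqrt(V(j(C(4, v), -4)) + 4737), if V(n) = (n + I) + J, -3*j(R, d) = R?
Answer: 8*sqrt(681)/3 ≈ 69.589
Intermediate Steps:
v = -2 (v = 3 - 1*5 = 3 - 5 = -2)
I = 52
C(T, f) = 10*f (C(T, f) = (2*f)*5 = 10*f)
j(R, d) = -R/3
V(n) = 99 + n (V(n) = (n + 52) + 47 = (52 + n) + 47 = 99 + n)
sqrt(V(j(C(4, v), -4)) + 4737) = sqrt((99 - 10*(-2)/3) + 4737) = sqrt((99 - 1/3*(-20)) + 4737) = sqrt((99 + 20/3) + 4737) = sqrt(317/3 + 4737) = sqrt(14528/3) = 8*sqrt(681)/3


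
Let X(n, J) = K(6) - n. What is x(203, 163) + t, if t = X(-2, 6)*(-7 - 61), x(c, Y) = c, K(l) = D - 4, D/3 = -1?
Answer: 543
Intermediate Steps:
D = -3 (D = 3*(-1) = -3)
K(l) = -7 (K(l) = -3 - 4 = -7)
X(n, J) = -7 - n
t = 340 (t = (-7 - 1*(-2))*(-7 - 61) = (-7 + 2)*(-68) = -5*(-68) = 340)
x(203, 163) + t = 203 + 340 = 543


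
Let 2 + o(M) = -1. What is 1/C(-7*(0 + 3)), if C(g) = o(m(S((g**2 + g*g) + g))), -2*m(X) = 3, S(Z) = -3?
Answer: -1/3 ≈ -0.33333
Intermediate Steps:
m(X) = -3/2 (m(X) = -1/2*3 = -3/2)
o(M) = -3 (o(M) = -2 - 1 = -3)
C(g) = -3
1/C(-7*(0 + 3)) = 1/(-3) = -1/3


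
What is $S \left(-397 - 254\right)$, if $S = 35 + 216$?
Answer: $-163401$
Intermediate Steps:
$S = 251$
$S \left(-397 - 254\right) = 251 \left(-397 - 254\right) = 251 \left(-651\right) = -163401$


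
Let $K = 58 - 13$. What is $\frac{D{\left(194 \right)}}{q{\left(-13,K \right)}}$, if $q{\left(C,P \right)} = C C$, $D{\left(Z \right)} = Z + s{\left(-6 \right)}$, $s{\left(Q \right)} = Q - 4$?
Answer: $\frac{184}{169} \approx 1.0888$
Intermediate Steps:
$s{\left(Q \right)} = -4 + Q$ ($s{\left(Q \right)} = Q - 4 = -4 + Q$)
$D{\left(Z \right)} = -10 + Z$ ($D{\left(Z \right)} = Z - 10 = -10 + Z$)
$K = 45$ ($K = 58 - 13 = 45$)
$q{\left(C,P \right)} = C^{2}$
$\frac{D{\left(194 \right)}}{q{\left(-13,K \right)}} = \frac{-10 + 194}{\left(-13\right)^{2}} = \frac{184}{169}$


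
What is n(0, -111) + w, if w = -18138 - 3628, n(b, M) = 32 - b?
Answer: -21734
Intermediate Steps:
w = -21766
n(0, -111) + w = (32 - 1*0) - 21766 = (32 + 0) - 21766 = 32 - 21766 = -21734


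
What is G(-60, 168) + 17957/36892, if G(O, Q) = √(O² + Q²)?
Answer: 17957/36892 + 12*√221 ≈ 178.88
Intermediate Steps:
G(-60, 168) + 17957/36892 = √((-60)² + 168²) + 17957/36892 = √(3600 + 28224) + 17957*(1/36892) = √31824 + 17957/36892 = 12*√221 + 17957/36892 = 17957/36892 + 12*√221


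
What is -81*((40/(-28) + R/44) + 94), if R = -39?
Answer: -2287359/308 ≈ -7426.5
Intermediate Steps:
-81*((40/(-28) + R/44) + 94) = -81*((40/(-28) - 39/44) + 94) = -81*((40*(-1/28) - 39*1/44) + 94) = -81*((-10/7 - 39/44) + 94) = -81*(-713/308 + 94) = -81*28239/308 = -2287359/308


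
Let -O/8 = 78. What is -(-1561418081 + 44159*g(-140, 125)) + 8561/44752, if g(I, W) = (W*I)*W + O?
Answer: 4394055037995905/44752 ≈ 9.8187e+10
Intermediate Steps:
O = -624 (O = -8*78 = -624)
g(I, W) = -624 + I*W² (g(I, W) = (W*I)*W - 624 = (I*W)*W - 624 = I*W² - 624 = -624 + I*W²)
-(-1561418081 + 44159*g(-140, 125)) + 8561/44752 = -(-1588973297 - 96597812500) + 8561/44752 = -(-1588973297 - 96597812500) + 8561*(1/44752) = -44159/(1/(-35359 + (-624 - 2187500))) + 8561/44752 = -44159/(1/(-35359 - 2188124)) + 8561/44752 = -44159/(1/(-2223483)) + 8561/44752 = -44159/(-1/2223483) + 8561/44752 = -44159*(-2223483) + 8561/44752 = 98186785797 + 8561/44752 = 4394055037995905/44752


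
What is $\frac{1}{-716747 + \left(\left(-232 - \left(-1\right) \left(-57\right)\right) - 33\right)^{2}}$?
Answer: $- \frac{1}{613063} \approx -1.6312 \cdot 10^{-6}$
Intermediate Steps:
$\frac{1}{-716747 + \left(\left(-232 - \left(-1\right) \left(-57\right)\right) - 33\right)^{2}} = \frac{1}{-716747 + \left(\left(-232 - 57\right) - 33\right)^{2}} = \frac{1}{-716747 + \left(-289 - 33\right)^{2}} = \frac{1}{-716747 + \left(-322\right)^{2}} = \frac{1}{-716747 + 103684} = \frac{1}{-613063} = - \frac{1}{613063}$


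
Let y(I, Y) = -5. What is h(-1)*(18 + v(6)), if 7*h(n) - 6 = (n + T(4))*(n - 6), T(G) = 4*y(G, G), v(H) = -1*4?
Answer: 306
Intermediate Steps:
v(H) = -4
T(G) = -20 (T(G) = 4*(-5) = -20)
h(n) = 6/7 + (-20 + n)*(-6 + n)/7 (h(n) = 6/7 + ((n - 20)*(n - 6))/7 = 6/7 + ((-20 + n)*(-6 + n))/7 = 6/7 + (-20 + n)*(-6 + n)/7)
h(-1)*(18 + v(6)) = (18 - 26/7*(-1) + (1/7)*(-1)**2)*(18 - 4) = (18 + 26/7 + (1/7)*1)*14 = (18 + 26/7 + 1/7)*14 = (153/7)*14 = 306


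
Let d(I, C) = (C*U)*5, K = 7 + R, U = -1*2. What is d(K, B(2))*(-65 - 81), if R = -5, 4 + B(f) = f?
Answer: -2920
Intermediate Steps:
B(f) = -4 + f
U = -2
K = 2 (K = 7 - 5 = 2)
d(I, C) = -10*C (d(I, C) = (C*(-2))*5 = -2*C*5 = -10*C)
d(K, B(2))*(-65 - 81) = (-10*(-4 + 2))*(-65 - 81) = -10*(-2)*(-146) = 20*(-146) = -2920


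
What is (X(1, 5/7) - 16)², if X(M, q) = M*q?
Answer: 11449/49 ≈ 233.65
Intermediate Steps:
(X(1, 5/7) - 16)² = (1*(5/7) - 16)² = (5/7 - 16)² = (-107/7)² = 11449/49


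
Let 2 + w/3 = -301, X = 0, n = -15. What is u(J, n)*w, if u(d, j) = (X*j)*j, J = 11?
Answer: 0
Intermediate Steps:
w = -909 (w = -6 + 3*(-301) = -6 - 903 = -909)
u(d, j) = 0 (u(d, j) = (0*j)*j = 0*j = 0)
u(J, n)*w = 0*(-909) = 0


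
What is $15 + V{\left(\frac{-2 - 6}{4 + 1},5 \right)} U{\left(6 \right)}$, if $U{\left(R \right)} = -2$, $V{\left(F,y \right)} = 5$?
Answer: $5$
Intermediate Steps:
$15 + V{\left(\frac{-2 - 6}{4 + 1},5 \right)} U{\left(6 \right)} = 15 + 5 \left(-2\right) = 15 - 10 = 5$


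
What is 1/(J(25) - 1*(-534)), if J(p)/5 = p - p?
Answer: 1/534 ≈ 0.0018727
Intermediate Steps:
J(p) = 0 (J(p) = 5*(p - p) = 5*0 = 0)
1/(J(25) - 1*(-534)) = 1/(0 - 1*(-534)) = 1/(0 + 534) = 1/534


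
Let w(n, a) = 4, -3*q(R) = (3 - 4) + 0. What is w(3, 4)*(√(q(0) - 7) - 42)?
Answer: -168 + 8*I*√15/3 ≈ -168.0 + 10.328*I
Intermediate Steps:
q(R) = ⅓ (q(R) = -((3 - 4) + 0)/3 = -(-1 + 0)/3 = -⅓*(-1) = ⅓)
w(3, 4)*(√(q(0) - 7) - 42) = 4*(√(⅓ - 7) - 42) = 4*(√(-20/3) - 42) = 4*(2*I*√15/3 - 42) = 4*(-42 + 2*I*√15/3) = -168 + 8*I*√15/3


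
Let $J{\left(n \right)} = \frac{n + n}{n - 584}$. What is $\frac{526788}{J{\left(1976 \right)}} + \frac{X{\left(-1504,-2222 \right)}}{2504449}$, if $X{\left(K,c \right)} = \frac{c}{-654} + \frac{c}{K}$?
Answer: $\frac{28224932467778730119}{152115944643312} \approx 1.8555 \cdot 10^{5}$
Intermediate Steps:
$X{\left(K,c \right)} = - \frac{c}{654} + \frac{c}{K}$ ($X{\left(K,c \right)} = c \left(- \frac{1}{654}\right) + \frac{c}{K} = - \frac{c}{654} + \frac{c}{K}$)
$J{\left(n \right)} = \frac{2 n}{-584 + n}$
$\frac{526788}{J{\left(1976 \right)}} + \frac{X{\left(-1504,-2222 \right)}}{2504449} = \frac{526788}{2 \cdot 1976 \frac{1}{-584 + 1976}} + \frac{\left(- \frac{1}{654}\right) \left(-2222\right) - \frac{2222}{-1504}}{2504449} = \frac{526788}{2 \cdot 1976 \cdot \frac{1}{1392}} + \left(\frac{1111}{327} - - \frac{1111}{752}\right) \frac{1}{2504449} = \frac{526788}{2 \cdot 1976 \cdot \frac{1}{1392}} + \left(\frac{1111}{327} + \frac{1111}{752}\right) \frac{1}{2504449} = \frac{526788}{\frac{247}{87}} + \frac{1198769}{245904} \cdot \frac{1}{2504449} = 526788 \cdot \frac{87}{247} + \frac{1198769}{615854026896} = \frac{45830556}{247} + \frac{1198769}{615854026896} = \frac{28224932467778730119}{152115944643312}$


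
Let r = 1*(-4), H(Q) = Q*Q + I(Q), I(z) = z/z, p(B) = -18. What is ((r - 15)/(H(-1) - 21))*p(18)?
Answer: -18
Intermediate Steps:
I(z) = 1
H(Q) = 1 + Q² (H(Q) = Q*Q + 1 = Q² + 1 = 1 + Q²)
r = -4
((r - 15)/(H(-1) - 21))*p(18) = ((-4 - 15)/((1 + (-1)²) - 21))*(-18) = -19/((1 + 1) - 21)*(-18) = -19/(2 - 21)*(-18) = -19/(-19)*(-18) = -19*(-1/19)*(-18) = 1*(-18) = -18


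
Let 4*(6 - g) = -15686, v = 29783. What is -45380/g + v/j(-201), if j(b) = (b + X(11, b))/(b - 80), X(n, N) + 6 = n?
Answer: 13144177341/307916 ≈ 42688.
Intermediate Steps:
X(n, N) = -6 + n
j(b) = (5 + b)/(-80 + b) (j(b) = (b + (-6 + 11))/(b - 80) = (b + 5)/(-80 + b) = (5 + b)/(-80 + b))
g = 7855/2 (g = 6 - ¼*(-15686) = 6 + 7843/2 = 7855/2 ≈ 3927.5)
-45380/g + v/j(-201) = -45380/7855/2 + 29783/(((5 - 201)/(-80 - 201))) = -45380*2/7855 + 29783/((-196/(-281))) = -18152/1571 + 29783/((-1/281*(-196))) = -18152/1571 + 29783/(196/281) = -18152/1571 + 29783*(281/196) = -18152/1571 + 8369023/196 = 13144177341/307916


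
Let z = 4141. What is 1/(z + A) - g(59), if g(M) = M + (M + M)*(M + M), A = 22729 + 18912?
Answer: -640169705/45782 ≈ -13983.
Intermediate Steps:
A = 41641
g(M) = M + 4*M**2 (g(M) = M + (2*M)*(2*M) = M + 4*M**2)
1/(z + A) - g(59) = 1/(4141 + 41641) - 59*(1 + 4*59) = 1/45782 - 59*(1 + 236) = 1/45782 - 59*237 = 1/45782 - 1*13983 = 1/45782 - 13983 = -640169705/45782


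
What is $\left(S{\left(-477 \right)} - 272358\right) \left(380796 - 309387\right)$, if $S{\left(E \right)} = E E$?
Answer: $-3201194061$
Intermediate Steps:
$S{\left(E \right)} = E^{2}$
$\left(S{\left(-477 \right)} - 272358\right) \left(380796 - 309387\right) = \left(\left(-477\right)^{2} - 272358\right) \left(380796 - 309387\right) = \left(227529 - 272358\right) 71409 = \left(-44829\right) 71409 = -3201194061$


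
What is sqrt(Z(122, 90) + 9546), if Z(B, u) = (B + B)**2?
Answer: sqrt(69082) ≈ 262.83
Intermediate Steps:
Z(B, u) = 4*B**2 (Z(B, u) = (2*B)**2 = 4*B**2)
sqrt(Z(122, 90) + 9546) = sqrt(4*122**2 + 9546) = sqrt(4*14884 + 9546) = sqrt(59536 + 9546) = sqrt(69082)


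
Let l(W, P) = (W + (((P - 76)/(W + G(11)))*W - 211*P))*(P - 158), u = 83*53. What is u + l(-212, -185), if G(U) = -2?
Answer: -1414882792/107 ≈ -1.3223e+7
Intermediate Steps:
u = 4399
l(W, P) = (-158 + P)*(W - 211*P + W*(-76 + P)/(-2 + W)) (l(W, P) = (W + (((P - 76)/(W - 2))*W - 211*P))*(P - 158) = (W + (((-76 + P)/(-2 + W))*W - 211*P))*(-158 + P) = (W + (W*(-76 + P)/(-2 + W) - 211*P))*(-158 + P) = (W + (-211*P + W*(-76 + P)/(-2 + W)))*(-158 + P) = (W - 211*P + W*(-76 + P)/(-2 + W))*(-158 + P) = (-158 + P)*(W - 211*P + W*(-76 + P)/(-2 + W)))
u + l(-212, -185) = 4399 + (-66676*(-185) - 158*(-212)² + 422*(-185)² + 12324*(-212) - 185*(-212)² - 210*(-212)*(-185)² + 33102*(-185)*(-212))/(-2 - 212) = 4399 + (12335060 - 158*44944 + 422*34225 - 2612688 - 185*44944 - 210*(-212)*34225 + 1298260440)/(-214) = 4399 - (12335060 - 7101152 + 14442950 - 2612688 - 8314640 + 1523697000 + 1298260440)/214 = 4399 - 1/214*2830706970 = 4399 - 1415353485/107 = -1414882792/107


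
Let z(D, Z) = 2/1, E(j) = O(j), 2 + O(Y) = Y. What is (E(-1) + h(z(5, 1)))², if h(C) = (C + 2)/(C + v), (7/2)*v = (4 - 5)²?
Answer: 25/16 ≈ 1.5625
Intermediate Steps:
O(Y) = -2 + Y
E(j) = -2 + j
z(D, Z) = 2 (z(D, Z) = 2*1 = 2)
v = 2/7 (v = 2*(4 - 5)²/7 = (2/7)*(-1)² = (2/7)*1 = 2/7 ≈ 0.28571)
h(C) = (2 + C)/(2/7 + C) (h(C) = (C + 2)/(C + 2/7) = (2 + C)/(2/7 + C))
(E(-1) + h(z(5, 1)))² = ((-2 - 1) + 7*(2 + 2)/(2 + 7*2))² = (-3 + 7*4/(2 + 14))² = (-3 + 7*4/16)² = (-3 + 7*(1/16)*4)² = (-3 + 7/4)² = (-5/4)² = 25/16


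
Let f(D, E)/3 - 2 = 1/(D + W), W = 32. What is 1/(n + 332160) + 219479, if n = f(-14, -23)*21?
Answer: 145861134343/664579 ≈ 2.1948e+5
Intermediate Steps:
f(D, E) = 6 + 3/(32 + D) (f(D, E) = 6 + 3/(D + 32) = 6 + 3/(32 + D))
n = 259/2 (n = (3*(65 + 2*(-14))/(32 - 14))*21 = (3*(65 - 28)/18)*21 = (3*(1/18)*37)*21 = (37/6)*21 = 259/2 ≈ 129.50)
1/(n + 332160) + 219479 = 1/(259/2 + 332160) + 219479 = 1/(664579/2) + 219479 = 2/664579 + 219479 = 145861134343/664579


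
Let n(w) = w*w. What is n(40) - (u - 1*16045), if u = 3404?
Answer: 14241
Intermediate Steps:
n(w) = w²
n(40) - (u - 1*16045) = 40² - (3404 - 1*16045) = 1600 - (3404 - 16045) = 1600 - 1*(-12641) = 1600 + 12641 = 14241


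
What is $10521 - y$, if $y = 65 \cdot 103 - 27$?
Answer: $3853$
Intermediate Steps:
$y = 6668$ ($y = 6695 - 27 = 6668$)
$10521 - y = 10521 - 6668 = 3853$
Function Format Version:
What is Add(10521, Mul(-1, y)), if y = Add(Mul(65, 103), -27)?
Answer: 3853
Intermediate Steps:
y = 6668 (y = Add(6695, -27) = 6668)
Add(10521, Mul(-1, y)) = Add(10521, Mul(-1, 6668)) = Add(10521, -6668) = 3853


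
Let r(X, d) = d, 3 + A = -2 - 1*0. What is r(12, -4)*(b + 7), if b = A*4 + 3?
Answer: 40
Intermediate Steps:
A = -5 (A = -3 + (-2 - 1*0) = -3 + (-2 + 0) = -3 - 2 = -5)
b = -17 (b = -5*4 + 3 = -20 + 3 = -17)
r(12, -4)*(b + 7) = -4*(-17 + 7) = -4*(-10) = 40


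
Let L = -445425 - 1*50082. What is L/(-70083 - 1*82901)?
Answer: 495507/152984 ≈ 3.2389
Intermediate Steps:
L = -495507 (L = -445425 - 50082 = -495507)
L/(-70083 - 1*82901) = -495507/(-70083 - 1*82901) = -495507/(-70083 - 82901) = -495507/(-152984) = -495507*(-1/152984) = 495507/152984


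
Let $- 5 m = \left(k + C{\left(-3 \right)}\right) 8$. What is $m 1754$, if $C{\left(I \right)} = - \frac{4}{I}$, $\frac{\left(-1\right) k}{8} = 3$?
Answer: $\frac{954176}{15} \approx 63612.0$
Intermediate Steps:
$k = -24$ ($k = \left(-8\right) 3 = -24$)
$m = \frac{544}{15}$ ($m = - \frac{\left(-24 - \frac{4}{-3}\right) 8}{5} = - \frac{\left(-24 - - \frac{4}{3}\right) 8}{5} = - \frac{\left(-24 + \frac{4}{3}\right) 8}{5} = - \frac{\left(- \frac{68}{3}\right) 8}{5} = \left(- \frac{1}{5}\right) \left(- \frac{544}{3}\right) = \frac{544}{15} \approx 36.267$)
$m 1754 = \frac{544}{15} \cdot 1754 = \frac{954176}{15}$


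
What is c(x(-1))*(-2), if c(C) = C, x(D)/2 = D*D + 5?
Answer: -24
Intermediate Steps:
x(D) = 10 + 2*D**2 (x(D) = 2*(D*D + 5) = 2*(D**2 + 5) = 2*(5 + D**2) = 10 + 2*D**2)
c(x(-1))*(-2) = (10 + 2*(-1)**2)*(-2) = (10 + 2*1)*(-2) = (10 + 2)*(-2) = 12*(-2) = -24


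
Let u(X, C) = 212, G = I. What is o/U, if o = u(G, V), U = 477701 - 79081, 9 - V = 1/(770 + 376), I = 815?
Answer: 53/99655 ≈ 0.00053183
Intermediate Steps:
V = 10313/1146 (V = 9 - 1/(770 + 376) = 9 - 1/1146 = 10313/1146 ≈ 8.9991)
U = 398620
G = 815
o = 212
o/U = 212/398620 = 212*(1/398620) = 53/99655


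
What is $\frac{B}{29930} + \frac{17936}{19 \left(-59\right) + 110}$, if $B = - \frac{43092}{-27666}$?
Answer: $- \frac{412548402713}{23254218255} \approx -17.741$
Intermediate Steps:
$B = \frac{2394}{1537}$ ($B = \left(-43092\right) \left(- \frac{1}{27666}\right) = \frac{2394}{1537} \approx 1.5576$)
$\frac{B}{29930} + \frac{17936}{19 \left(-59\right) + 110} = \frac{2394}{1537 \cdot 29930} + \frac{17936}{19 \left(-59\right) + 110} = \frac{2394}{1537} \cdot \frac{1}{29930} + \frac{17936}{-1121 + 110} = \frac{1197}{23001205} + \frac{17936}{-1011} = \frac{1197}{23001205} + 17936 \left(- \frac{1}{1011}\right) = \frac{1197}{23001205} - \frac{17936}{1011} = - \frac{412548402713}{23254218255}$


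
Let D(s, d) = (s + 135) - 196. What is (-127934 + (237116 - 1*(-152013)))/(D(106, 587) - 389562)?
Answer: -87065/129839 ≈ -0.67056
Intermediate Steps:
D(s, d) = -61 + s (D(s, d) = (135 + s) - 196 = -61 + s)
(-127934 + (237116 - 1*(-152013)))/(D(106, 587) - 389562) = (-127934 + (237116 - 1*(-152013)))/((-61 + 106) - 389562) = (-127934 + (237116 + 152013))/(45 - 389562) = (-127934 + 389129)/(-389517) = 261195*(-1/389517) = -87065/129839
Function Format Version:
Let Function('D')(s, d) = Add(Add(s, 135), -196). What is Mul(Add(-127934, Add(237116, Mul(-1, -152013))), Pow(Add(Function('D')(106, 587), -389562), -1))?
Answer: Rational(-87065, 129839) ≈ -0.67056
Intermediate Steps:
Function('D')(s, d) = Add(-61, s) (Function('D')(s, d) = Add(Add(135, s), -196) = Add(-61, s))
Mul(Add(-127934, Add(237116, Mul(-1, -152013))), Pow(Add(Function('D')(106, 587), -389562), -1)) = Mul(Add(-127934, Add(237116, Mul(-1, -152013))), Pow(Add(Add(-61, 106), -389562), -1)) = Mul(Add(-127934, Add(237116, 152013)), Pow(Add(45, -389562), -1)) = Mul(Add(-127934, 389129), Pow(-389517, -1)) = Mul(261195, Rational(-1, 389517)) = Rational(-87065, 129839)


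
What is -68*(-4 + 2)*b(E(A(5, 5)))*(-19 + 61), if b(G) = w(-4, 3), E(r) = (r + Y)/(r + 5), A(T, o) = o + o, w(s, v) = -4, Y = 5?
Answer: -22848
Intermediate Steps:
A(T, o) = 2*o
E(r) = 1 (E(r) = (r + 5)/(r + 5) = (5 + r)/(5 + r) = 1)
b(G) = -4
-68*(-4 + 2)*b(E(A(5, 5)))*(-19 + 61) = -68*(-4 + 2)*(-4)*(-19 + 61) = -68*(-2*(-4))*42 = -544*42 = -68*336 = -22848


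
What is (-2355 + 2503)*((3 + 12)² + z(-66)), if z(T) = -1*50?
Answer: 25900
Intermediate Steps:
z(T) = -50
(-2355 + 2503)*((3 + 12)² + z(-66)) = (-2355 + 2503)*((3 + 12)² - 50) = 148*(15² - 50) = 148*(225 - 50) = 148*175 = 25900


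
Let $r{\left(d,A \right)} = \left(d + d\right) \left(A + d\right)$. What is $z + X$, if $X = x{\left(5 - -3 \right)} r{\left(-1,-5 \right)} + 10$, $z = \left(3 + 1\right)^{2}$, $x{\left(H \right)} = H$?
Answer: $122$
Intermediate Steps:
$r{\left(d,A \right)} = 2 d \left(A + d\right)$
$z = 16$ ($z = 4^{2} = 16$)
$X = 106$ ($X = \left(5 - -3\right) 2 \left(-1\right) \left(-5 - 1\right) + 10 = \left(5 + 3\right) 2 \left(-1\right) \left(-6\right) + 10 = 8 \cdot 12 + 10 = 96 + 10 = 106$)
$z + X = 16 + 106 = 122$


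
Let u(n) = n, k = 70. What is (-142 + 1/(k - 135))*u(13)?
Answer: -9231/5 ≈ -1846.2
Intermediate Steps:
(-142 + 1/(k - 135))*u(13) = (-142 + 1/(70 - 135))*13 = (-142 + 1/(-65))*13 = (-142 - 1/65)*13 = -9231/65*13 = -9231/5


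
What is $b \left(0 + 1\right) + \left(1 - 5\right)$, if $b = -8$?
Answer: $-12$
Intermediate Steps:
$b \left(0 + 1\right) + \left(1 - 5\right) = - 8 \left(0 + 1\right) + \left(1 - 5\right) = \left(-8\right) 1 - 4 = -8 - 4 = -12$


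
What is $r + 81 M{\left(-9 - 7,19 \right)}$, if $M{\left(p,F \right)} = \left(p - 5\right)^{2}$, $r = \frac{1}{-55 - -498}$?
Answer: $\frac{15824404}{443} \approx 35721.0$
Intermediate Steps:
$r = \frac{1}{443}$ ($r = \frac{1}{-55 + 498} = \frac{1}{443} \approx 0.0022573$)
$M{\left(p,F \right)} = \left(-5 + p\right)^{2}$
$r + 81 M{\left(-9 - 7,19 \right)} = \frac{1}{443} + 81 \left(-5 - 16\right)^{2} = \frac{1}{443} + 81 \left(-21\right)^{2} = \frac{1}{443} + 81 \cdot 441 = \frac{1}{443} + 35721 = \frac{15824404}{443}$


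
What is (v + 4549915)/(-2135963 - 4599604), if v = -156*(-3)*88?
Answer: -4591099/6735567 ≈ -0.68162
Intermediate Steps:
v = 41184 (v = 468*88 = 41184)
(v + 4549915)/(-2135963 - 4599604) = (41184 + 4549915)/(-2135963 - 4599604) = 4591099/(-6735567) = 4591099*(-1/6735567) = -4591099/6735567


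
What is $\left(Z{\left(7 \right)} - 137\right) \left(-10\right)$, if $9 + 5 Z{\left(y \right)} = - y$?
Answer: $1402$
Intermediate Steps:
$Z{\left(y \right)} = - \frac{9}{5} - \frac{y}{5}$ ($Z{\left(y \right)} = - \frac{9}{5} + \frac{\left(-1\right) y}{5} = - \frac{9}{5} - \frac{y}{5}$)
$\left(Z{\left(7 \right)} - 137\right) \left(-10\right) = \left(\left(- \frac{9}{5} - \frac{7}{5}\right) - 137\right) \left(-10\right) = \left(- \frac{16}{5} - 137\right) \left(-10\right) = \left(- \frac{701}{5}\right) \left(-10\right) = 1402$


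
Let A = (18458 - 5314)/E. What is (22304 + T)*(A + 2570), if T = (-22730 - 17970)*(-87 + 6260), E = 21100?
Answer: -3406535917636656/5275 ≈ -6.4579e+11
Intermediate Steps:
T = -251241100 (T = -40700*6173 = -251241100)
A = 3286/5275 (A = (18458 - 5314)/21100 = 13144*(1/21100) = 3286/5275 ≈ 0.62294)
(22304 + T)*(A + 2570) = (22304 - 251241100)*(3286/5275 + 2570) = -251218796*13560036/5275 = -3406535917636656/5275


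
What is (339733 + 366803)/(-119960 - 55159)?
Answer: -235512/58373 ≈ -4.0346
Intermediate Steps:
(339733 + 366803)/(-119960 - 55159) = 706536/(-175119) = 706536*(-1/175119) = -235512/58373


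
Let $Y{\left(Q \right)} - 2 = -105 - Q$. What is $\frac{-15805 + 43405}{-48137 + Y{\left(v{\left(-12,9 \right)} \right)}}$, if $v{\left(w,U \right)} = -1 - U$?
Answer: $- \frac{2760}{4823} \approx -0.57226$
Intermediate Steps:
$Y{\left(Q \right)} = -103 - Q$ ($Y{\left(Q \right)} = 2 - \left(105 + Q\right) = -103 - Q$)
$\frac{-15805 + 43405}{-48137 + Y{\left(v{\left(-12,9 \right)} \right)}} = \frac{-15805 + 43405}{-48137 - \left(102 - 9\right)} = \frac{27600}{-48137 - 93} = \frac{27600}{-48230} = 27600 \left(- \frac{1}{48230}\right) = - \frac{2760}{4823}$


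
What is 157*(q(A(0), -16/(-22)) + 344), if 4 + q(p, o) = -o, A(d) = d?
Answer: 585924/11 ≈ 53266.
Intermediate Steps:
q(p, o) = -4 - o
157*(q(A(0), -16/(-22)) + 344) = 157*((-4 - (-16)/(-22)) + 344) = 157*((-4 - (-16)*(-1)/22) + 344) = 157*((-4 - 1*8/11) + 344) = 157*((-4 - 8/11) + 344) = 157*(-52/11 + 344) = 157*(3732/11) = 585924/11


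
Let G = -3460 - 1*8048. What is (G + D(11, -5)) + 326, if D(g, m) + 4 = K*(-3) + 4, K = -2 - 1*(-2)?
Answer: -11182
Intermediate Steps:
K = 0 (K = -2 + 2 = 0)
D(g, m) = 0 (D(g, m) = -4 + (0*(-3) + 4) = -4 + (0 + 4) = -4 + 4 = 0)
G = -11508 (G = -3460 - 8048 = -11508)
(G + D(11, -5)) + 326 = (-11508 + 0) + 326 = -11508 + 326 = -11182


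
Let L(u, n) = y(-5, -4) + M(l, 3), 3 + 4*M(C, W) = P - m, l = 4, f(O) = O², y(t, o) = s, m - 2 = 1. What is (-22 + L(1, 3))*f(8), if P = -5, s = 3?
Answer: -1392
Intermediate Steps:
m = 3 (m = 2 + 1 = 3)
y(t, o) = 3
M(C, W) = -11/4 (M(C, W) = -¾ + (-5 - 1*3)/4 = -¾ + (-5 - 3)/4 = -¾ + (¼)*(-8) = -¾ - 2 = -11/4)
L(u, n) = ¼ (L(u, n) = 3 - 11/4 = ¼)
(-22 + L(1, 3))*f(8) = (-22 + ¼)*8² = -87/4*64 = -1392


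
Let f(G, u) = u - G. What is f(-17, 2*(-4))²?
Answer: 81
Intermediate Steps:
f(-17, 2*(-4))² = (2*(-4) - 1*(-17))² = (-8 + 17)² = 9² = 81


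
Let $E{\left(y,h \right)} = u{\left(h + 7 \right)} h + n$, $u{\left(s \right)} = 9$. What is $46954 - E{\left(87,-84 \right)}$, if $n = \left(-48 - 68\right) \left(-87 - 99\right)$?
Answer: $26134$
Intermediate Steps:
$n = 21576$ ($n = \left(-116\right) \left(-186\right) = 21576$)
$E{\left(y,h \right)} = 21576 + 9 h$ ($E{\left(y,h \right)} = 9 h + 21576 = 21576 + 9 h$)
$46954 - E{\left(87,-84 \right)} = 46954 - \left(21576 + 9 \left(-84\right)\right) = 46954 - \left(21576 - 756\right) = 46954 - 20820 = 26134$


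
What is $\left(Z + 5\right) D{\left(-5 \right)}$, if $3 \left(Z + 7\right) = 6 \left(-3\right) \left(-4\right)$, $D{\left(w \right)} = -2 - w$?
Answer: $66$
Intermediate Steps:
$Z = 17$ ($Z = -7 + \frac{6 \left(-3\right) \left(-4\right)}{3} = -7 + \frac{\left(-18\right) \left(-4\right)}{3} = -7 + \frac{1}{3} \cdot 72 = -7 + 24 = 17$)
$\left(Z + 5\right) D{\left(-5 \right)} = \left(17 + 5\right) \left(-2 - -5\right) = 22 \left(-2 + 5\right) = 22 \cdot 3 = 66$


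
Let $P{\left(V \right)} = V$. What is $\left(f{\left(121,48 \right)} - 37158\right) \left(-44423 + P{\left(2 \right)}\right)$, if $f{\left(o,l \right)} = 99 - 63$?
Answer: $1648996362$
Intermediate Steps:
$f{\left(o,l \right)} = 36$ ($f{\left(o,l \right)} = 99 - 63 = 36$)
$\left(f{\left(121,48 \right)} - 37158\right) \left(-44423 + P{\left(2 \right)}\right) = \left(36 - 37158\right) \left(-44423 + 2\right) = \left(-37122\right) \left(-44421\right) = 1648996362$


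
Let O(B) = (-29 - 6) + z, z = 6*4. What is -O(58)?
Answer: 11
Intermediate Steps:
z = 24
O(B) = -11 (O(B) = (-29 - 6) + 24 = -35 + 24 = -11)
-O(58) = -1*(-11) = 11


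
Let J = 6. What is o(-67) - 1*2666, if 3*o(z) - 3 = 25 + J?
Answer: -7964/3 ≈ -2654.7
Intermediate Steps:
o(z) = 34/3 (o(z) = 1 + (25 + 6)/3 = 1 + (⅓)*31 = 1 + 31/3 = 34/3)
o(-67) - 1*2666 = 34/3 - 1*2666 = 34/3 - 2666 = -7964/3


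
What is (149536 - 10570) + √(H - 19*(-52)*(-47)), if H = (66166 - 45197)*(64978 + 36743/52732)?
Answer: 138966 + √947157954270314137/26366 ≈ 1.7588e+5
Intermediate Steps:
H = 71849369263191/52732 (H = 20969*(64978 + 36743*(1/52732)) = 20969*(64978 + 36743/52732) = 20969*(3426456639/52732) = 71849369263191/52732 ≈ 1.3625e+9)
(149536 - 10570) + √(H - 19*(-52)*(-47)) = (149536 - 10570) + √(71849369263191/52732 - 19*(-52)*(-47)) = 138966 + √(71849369263191/52732 + 988*(-47)) = 138966 + √(71849369263191/52732 - 46436) = 138966 + √(71846920600039/52732) = 138966 + √947157954270314137/26366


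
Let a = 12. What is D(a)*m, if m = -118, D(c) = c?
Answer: -1416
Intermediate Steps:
D(a)*m = 12*(-118) = -1416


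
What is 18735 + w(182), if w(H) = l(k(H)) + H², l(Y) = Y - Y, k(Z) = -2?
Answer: 51859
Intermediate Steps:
l(Y) = 0
w(H) = H² (w(H) = 0 + H² = H²)
18735 + w(182) = 18735 + 182² = 18735 + 33124 = 51859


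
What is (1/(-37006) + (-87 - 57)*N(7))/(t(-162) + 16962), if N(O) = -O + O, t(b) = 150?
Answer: -1/633246672 ≈ -1.5792e-9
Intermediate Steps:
N(O) = 0
(1/(-37006) + (-87 - 57)*N(7))/(t(-162) + 16962) = (1/(-37006) + (-87 - 57)*0)/(150 + 16962) = (-1/37006 - 144*0)/17112 = (-1/37006 + 0)*(1/17112) = -1/37006*1/17112 = -1/633246672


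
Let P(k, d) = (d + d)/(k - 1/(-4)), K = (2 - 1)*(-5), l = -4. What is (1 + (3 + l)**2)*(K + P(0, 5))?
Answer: 70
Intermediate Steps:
K = -5 (K = 1*(-5) = -5)
P(k, d) = 2*d/(1/4 + k) (P(k, d) = (2*d)/(k - 1*(-1/4)) = (2*d)/(k + 1/4) = (2*d)/(1/4 + k) = 2*d/(1/4 + k))
(1 + (3 + l)**2)*(K + P(0, 5)) = (1 + (3 - 4)**2)*(-5 + 8*5/(1 + 4*0)) = (1 + (-1)**2)*(-5 + 8*5/(1 + 0)) = (1 + 1)*(-5 + 8*5/1) = 2*(-5 + 8*5*1) = 2*(-5 + 40) = 2*35 = 70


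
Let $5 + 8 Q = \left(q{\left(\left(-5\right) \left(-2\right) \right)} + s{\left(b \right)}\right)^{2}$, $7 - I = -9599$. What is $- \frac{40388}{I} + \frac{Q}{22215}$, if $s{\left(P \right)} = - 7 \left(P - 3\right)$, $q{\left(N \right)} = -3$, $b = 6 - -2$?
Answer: $- \frac{1193988721}{284529720} \approx -4.1964$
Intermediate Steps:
$I = 9606$ ($I = 7 - -9599 = 7 + 9599 = 9606$)
$b = 8$ ($b = 6 + 2 = 8$)
$s{\left(P \right)} = 21 - 7 P$ ($s{\left(P \right)} = - 7 \left(-3 + P\right) = 21 - 7 P$)
$Q = \frac{1439}{8}$ ($Q = - \frac{5}{8} + \frac{\left(-3 + \left(21 - 56\right)\right)^{2}}{8} = - \frac{5}{8} + \frac{\left(-3 - 35\right)^{2}}{8} = - \frac{5}{8} + \frac{\left(-38\right)^{2}}{8} = - \frac{5}{8} + \frac{1}{8} \cdot 1444 = - \frac{5}{8} + \frac{361}{2} = \frac{1439}{8} \approx 179.88$)
$- \frac{40388}{I} + \frac{Q}{22215} = - \frac{40388}{9606} + \frac{1439}{8 \cdot 22215} = \left(-40388\right) \frac{1}{9606} + \frac{1439}{8} \cdot \frac{1}{22215} = - \frac{20194}{4803} + \frac{1439}{177720} = - \frac{1193988721}{284529720}$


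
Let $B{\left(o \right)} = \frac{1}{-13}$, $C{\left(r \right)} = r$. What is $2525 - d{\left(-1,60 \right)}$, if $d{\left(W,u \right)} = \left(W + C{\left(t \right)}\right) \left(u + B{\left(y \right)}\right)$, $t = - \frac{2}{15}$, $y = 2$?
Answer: $\frac{505618}{195} \approx 2592.9$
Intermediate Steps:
$t = - \frac{2}{15}$ ($t = \left(-2\right) \frac{1}{15} = - \frac{2}{15} \approx -0.13333$)
$B{\left(o \right)} = - \frac{1}{13}$
$d{\left(W,u \right)} = \left(- \frac{2}{15} + W\right) \left(- \frac{1}{13} + u\right)$ ($d{\left(W,u \right)} = \left(W - \frac{2}{15}\right) \left(u - \frac{1}{13}\right) = \left(- \frac{2}{15} + W\right) \left(- \frac{1}{13} + u\right)$)
$2525 - d{\left(-1,60 \right)} = 2525 - \left(\frac{2}{195} - 8 - - \frac{1}{13} - 60\right) = 2525 - \left(\frac{2}{195} - 8 + \frac{1}{13} - 60\right) = 2525 - - \frac{13243}{195} = 2525 + \frac{13243}{195} = \frac{505618}{195}$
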